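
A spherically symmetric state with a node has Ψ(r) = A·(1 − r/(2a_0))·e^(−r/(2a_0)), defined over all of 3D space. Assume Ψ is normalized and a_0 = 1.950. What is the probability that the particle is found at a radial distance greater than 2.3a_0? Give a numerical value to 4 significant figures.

P ≈ 0.9467

With dV = 4πr²dr, the probability is ∫|Ψ|² dV over r > 2.3a_0.
The full normalization integral is A²·[8·π·a_0^3] = 1, fixing A².
Let u = r/a_0; then A², 4π and the length scale all cancel, so P = ∫_{2.3}^{∞} u^2·(1 - u/2)^2·e^(-u) du ÷ ∫_{0}^{∞} u^2·(1 - u/2)^2·e^(-u) du.
Using ∫ u^2·(1 - u/2)^2·e^(-u) du = -(u^4/4 + u^2 + 2·u + 2)·e^(-u), the numerator is ≈ 1.89349 and the denominator is 2.
This evaluates to P = 0.94675.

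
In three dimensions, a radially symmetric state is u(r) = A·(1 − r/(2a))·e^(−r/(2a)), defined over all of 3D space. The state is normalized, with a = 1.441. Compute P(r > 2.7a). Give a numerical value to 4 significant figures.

P ≈ 0.9401

With dV = 4πr²dr, the probability is ∫|u|² dV over r > 2.7a.
The full normalization integral is A²·[8·π·a^3] = 1, fixing A².
In terms of t = r/a (A², 4π and the length scale all cancel between numerator and denominator), P = [∫_{2.7}^{∞} t^2·(1 - t/2)^2·e^(-t) dt] / [∫_{0}^{∞} t^2·(1 - t/2)^2·e^(-t) dt].
With ∫ t^2·(1 - t/2)^2·e^(-t) dt = -(t^4/4 + t^2 + 2·t + 2)·e^(-t) + C, the region integral is ≈ 1.88014 and the full one is 2.
This evaluates to P = 0.94007.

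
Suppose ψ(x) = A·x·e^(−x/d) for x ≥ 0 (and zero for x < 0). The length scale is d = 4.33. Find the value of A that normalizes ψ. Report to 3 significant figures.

We need A² ∫|f|² dx = 1, taking the integral from 0 to ∞.
Using ∫₀^∞ xⁿ e^(−αx) dx = n!/αⁿ⁺¹, the integral (without the A² prefactor) comes out to d^3/4.
So A² = (d^3/4)^(−1).
Substituting d = 4.33 gives A² = 0.04927, so A = 0.2220.

A ≈ 0.222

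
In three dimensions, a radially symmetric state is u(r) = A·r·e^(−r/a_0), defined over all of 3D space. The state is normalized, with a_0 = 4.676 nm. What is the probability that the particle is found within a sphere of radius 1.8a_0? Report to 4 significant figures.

P = ∫ |u|² 4πr² dr over r ≤ 1.8a_0.
The full normalization integral is A²·[3·π·a_0^5] = 1, fixing A².
Substituting t = r/a_0, A², 4π and the length scale all cancel in the ratio: P = ∫_{0}^{1.8} t^4·e^(-2·t) dt / ∫_{0}^{∞} t^4·e^(-2·t) dt.
An antiderivative of t^4·e^(-2·t) is -(t^4/2 + t^3 + 3·t^2/2 + 3·t/2 + 3/4)·e^(-2·t); evaluating from 0 to 1.8 gives ≈ 0.220171, while the full integral is 3/4.
The region integral divided by the full integral gives P = 0.29356.

P ≈ 0.2936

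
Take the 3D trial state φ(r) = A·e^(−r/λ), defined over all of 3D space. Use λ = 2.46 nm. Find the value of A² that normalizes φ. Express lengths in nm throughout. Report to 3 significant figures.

A^2 ≈ 0.0214 nm^(-3)

The normalization condition is ∫|φ|² 4πr² dr = 1 from 0 to ∞.
(Spherical symmetry: dV = 4πr² dr.)
∫|φ|² 4πr² dr = A²·(π·λ^3).
Setting this equal to 1 gives A² = 1/(π·λ^3).
With λ = 2.46: A² = 0.02138 and A = 0.1462.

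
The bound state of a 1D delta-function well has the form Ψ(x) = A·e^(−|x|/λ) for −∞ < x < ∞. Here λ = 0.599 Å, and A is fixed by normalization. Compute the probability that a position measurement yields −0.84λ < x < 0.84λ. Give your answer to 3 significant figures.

P = ∫_{−0.84λ}^{0.84λ} |Ψ(x)|² dx.
Since A² = 1/(λ), this is the region integral divided by the full normalization integral.
Both integrals are even about x = 0, so only the x ≥ 0 halves are needed (the factors of 2 cancel). Substituting u = x/λ, A² and the length scale cancel in the ratio: P = ∫_{0}^{0.84} e^(-2·u) du / ∫_{0}^{∞} e^(-2·u) du.
An antiderivative of e^(-2·u) is -e^(-2·u)/2; evaluating from 0 to 0.84 gives 1/2 - e^(-42/25)/2, while the full integral is 1/2.
The result is P = 0.8136.

P ≈ 0.814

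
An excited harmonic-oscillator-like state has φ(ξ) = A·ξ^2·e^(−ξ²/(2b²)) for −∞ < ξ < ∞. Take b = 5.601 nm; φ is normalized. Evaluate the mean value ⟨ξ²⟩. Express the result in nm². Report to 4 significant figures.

⟨ξ^2⟩ ≈ 78.43 nm^2

⟨ξ²⟩ = ∫ ξ^2 |φ|² dξ over the full domain.
Differentiating ∫e^(−αξ²) dξ = √(π/α) under α to get the higher moments, since the A² factors cancel between numerator and denominator, ⟨ξ²⟩ = 5·b^2/2.
Putting b = 5.601 gives 78.428.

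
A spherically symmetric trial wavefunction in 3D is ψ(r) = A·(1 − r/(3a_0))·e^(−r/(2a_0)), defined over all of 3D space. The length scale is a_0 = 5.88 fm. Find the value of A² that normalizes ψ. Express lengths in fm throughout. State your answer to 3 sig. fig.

We need A² ∫|f|² 4πr² dr = 1, taking the integral from 0 to ∞.
With ψ = A·(1 − r/(3a_0))·e^(−r/(2a_0)), the integral evaluates to A²·[8·π·a_0^3/3].
So A² = (8·π·a_0^3/3)^(−1).
Substituting a_0 = 5.88 gives A² = 0.0005872, so A = 0.02423.

A^2 ≈ 0.000587 fm^(-3)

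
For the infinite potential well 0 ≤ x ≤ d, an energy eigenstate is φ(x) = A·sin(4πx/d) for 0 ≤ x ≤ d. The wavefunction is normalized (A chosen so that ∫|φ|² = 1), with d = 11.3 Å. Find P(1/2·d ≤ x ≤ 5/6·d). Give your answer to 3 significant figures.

P ≈ 0.299

The probability is P = ∫ |φ|² dx over [1/2·d, 5/6·d].
The normalization integral ∫|φ|²dx over the whole domain equals d/2·A², and A² cancels in the ratio.
In terms of u = x/d (A² and the length scale cancel between numerator and denominator), P = [∫_{1/2}^{5/6} sin(4·π·u)^2 du] / [∫_{0}^{1} sin(4·π·u)^2 du].
An antiderivative of sin(4·π·u)^2 is u/2 - sin(4·π·u)·cos(4·π·u)/(8·π); evaluating from 1/2 to 5/6 gives -√(3)/(32·π) + 1/6, while the full integral is 1/2.
This works out to P = (-√(3)/16 + π/3)/π.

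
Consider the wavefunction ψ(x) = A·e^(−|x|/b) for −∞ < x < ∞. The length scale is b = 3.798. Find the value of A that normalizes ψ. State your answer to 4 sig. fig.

We need A² ∫|f|² dx = 1, taking the integral from −∞ to ∞.
With ∫₀^∞ x^0 e^(−αx) dx = 0!/α^1, ∫|ψ|² dx = A²·(b).
So A² = (b)^(−1).
Substituting b = 3.798 gives A² = 0.26330, so A = 0.51312.

A ≈ 0.5131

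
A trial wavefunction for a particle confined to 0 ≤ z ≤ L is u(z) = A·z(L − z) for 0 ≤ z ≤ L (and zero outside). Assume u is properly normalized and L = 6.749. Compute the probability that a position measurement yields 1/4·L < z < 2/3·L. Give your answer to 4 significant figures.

P ≈ 0.6866

P = ∫_{1/4·L}^{2/3·L} |u(z)|² dz.
The normalization integral ∫|u|²dz over the whole domain equals L^5/30·A², and A² cancels in the ratio.
In terms of t = z/L (A² and the length scale cancel between numerator and denominator), P = [∫_{1/4}^{2/3} t^2·(1 - t)^2 dt] / [∫_{0}^{1} t^2·(1 - t)^2 dt].
With ∫ t^2·(1 - t)^2 dt = t^3·(6·t^2 - 15·t + 10)/30 + C, the region integral is ≈ 0.0228869 and the full one is 1/30.
This works out to P = 0.68661.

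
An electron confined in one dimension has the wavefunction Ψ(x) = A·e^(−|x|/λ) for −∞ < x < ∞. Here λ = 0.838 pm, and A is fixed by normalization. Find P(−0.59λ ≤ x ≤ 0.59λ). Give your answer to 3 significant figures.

P ≈ 0.693

The probability is P = ∫ |Ψ|² dx over [−0.59λ, 0.59λ].
With A² fixed by ∫|Ψ|² = 1, i.e. A² = (λ)^(−1), substitute and integrate.
By symmetry take twice the x ≥ 0 contribution in numerator and denominator; the 2's cancel. Let u = x/λ; then A² and the length scale cancel, so P = ∫_{0}^{0.59} e^(-2·u) du ÷ ∫_{0}^{∞} e^(-2·u) du.
An antiderivative of e^(-2·u) is -e^(-2·u)/2; evaluating from 0 to 0.59 gives 1/2 - e^(-59/50)/2, while the full integral is 1/2.
This works out to P = 0.6927.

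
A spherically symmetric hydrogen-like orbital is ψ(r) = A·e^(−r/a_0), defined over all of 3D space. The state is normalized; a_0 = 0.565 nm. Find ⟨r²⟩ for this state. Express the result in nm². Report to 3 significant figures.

The expectation value is the |ψ|²-weighted average of r^2: ∫ r^2|ψ|² 4πr² dr.
Evaluating both integrals, ⟨r²⟩ = 3·a_0^2.
Putting a_0 = 0.565 gives 0.9577.

⟨r^2⟩ ≈ 0.958 nm^2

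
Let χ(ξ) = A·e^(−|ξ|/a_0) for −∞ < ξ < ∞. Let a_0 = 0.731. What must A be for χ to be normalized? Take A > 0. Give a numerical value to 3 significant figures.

The normalization condition is ∫|χ|² dξ = 1 from −∞ to ∞.
Recall ∫₀^∞ ξ^m e^(−ξ/β) dξ = m!·β^(m+1), the integral (without the A² prefactor) comes out to a_0.
So A² = (a_0)^(−1).
Substituting a_0 = 0.731 gives A² = 1.368, so A = 1.170.

A ≈ 1.17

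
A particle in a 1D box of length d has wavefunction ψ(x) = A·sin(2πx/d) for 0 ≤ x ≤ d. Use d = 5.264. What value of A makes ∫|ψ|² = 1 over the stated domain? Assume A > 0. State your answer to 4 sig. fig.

A ≈ 0.6164

The normalization condition is ∫|ψ|² dx = 1 from 0 to d.
Using sin²θ = (1 − cos 2θ)/2, the integral (without the A² prefactor) comes out to d/2.
So A² = (d/2)^(−1).
With d = 5.264: A² = 0.37994 and A = 0.61639.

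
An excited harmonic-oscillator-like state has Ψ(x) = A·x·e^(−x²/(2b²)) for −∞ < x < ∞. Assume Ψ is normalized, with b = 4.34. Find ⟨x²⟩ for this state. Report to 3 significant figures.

⟨x^2⟩ ≈ 28.3

⟨x²⟩ = ∫ x^2 |Ψ|² dx over the full domain.
Differentiating ∫e^(−αx²) dx = √(π/α) under α to get the higher moments, the ratio of the moment integral to the normalization integral gives ⟨x²⟩ = 3·b^2/2.
With b = 4.34, ⟨x^2⟩ = 28.25.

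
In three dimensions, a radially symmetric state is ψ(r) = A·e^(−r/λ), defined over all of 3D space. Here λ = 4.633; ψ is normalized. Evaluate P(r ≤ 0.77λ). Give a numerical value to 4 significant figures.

P = ∫ |ψ|² 4πr² dr over r ≤ 0.77λ.
Normalization gives A² = 1/(π·λ^3).
In terms of u = r/λ (A², 4π and the length scale all cancel between numerator and denominator), P = [∫_{0}^{0.77} u^2·e^(-2·u) du] / [∫_{0}^{∞} u^2·e^(-2·u) du].
Using ∫ u^2·e^(-2·u) du = -(2·u^2 + 2·u + 1)·e^(-2·u)/4, the numerator is ≈ 0.0503147 and the denominator is 1/4.
This evaluates to P = 0.20126.

P ≈ 0.2013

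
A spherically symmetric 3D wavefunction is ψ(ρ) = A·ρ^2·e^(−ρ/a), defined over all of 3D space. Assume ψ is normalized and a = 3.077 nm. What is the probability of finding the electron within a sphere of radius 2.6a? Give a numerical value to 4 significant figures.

P ≈ 0.2676

With dV = 4πρ²dρ, the probability is ∫|ψ|² dV over ρ ≤ 2.6a.
A² is fixed by ∫₀^∞ 4πρ²|ψ|² dρ = 1, i.e. A² = (45·π·a^7/2)^(−1).
Let u = ρ/a; then A², 4π and the length scale all cancel, so P = ∫_{0}^{2.6} u^6·e^(-2·u) du ÷ ∫_{0}^{∞} u^6·e^(-2·u) du.
With ∫ u^6·e^(-2·u) du = -(4·u^6 + 12·u^5 + 30·u^4 + 60·u^3 + 90·u^2 + 90·u + 45)·e^(-2·u)/8 + C, the region integral is ≈ 1.50529 and the full one is 45/8.
The region integral divided by the full integral gives P = 0.26761.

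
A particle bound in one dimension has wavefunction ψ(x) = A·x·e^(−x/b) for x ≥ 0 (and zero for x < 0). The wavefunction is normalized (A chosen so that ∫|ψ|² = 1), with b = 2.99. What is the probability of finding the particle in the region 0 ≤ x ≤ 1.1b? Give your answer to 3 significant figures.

P ≈ 0.377

|ψ|² is the probability density, so P = ∫_{0}^{1.1b} |ψ|² dx.
Since A² = 1/(b^3/4), this is the region integral divided by the full normalization integral.
Let u = x/b; then A² and the length scale cancel, so P = ∫_{0}^{1.1} u^2·e^(-2·u) du ÷ ∫_{0}^{∞} u^2·e^(-2·u) du.
An antiderivative of u^2·e^(-2·u) is -(2·u^2 + 2·u + 1)·e^(-2·u)/4; evaluating from 0 to 1.1 gives 1/4 - 281·e^(-11/5)/200, while the full integral is 1/4.
Evaluating gives P = 0.3773.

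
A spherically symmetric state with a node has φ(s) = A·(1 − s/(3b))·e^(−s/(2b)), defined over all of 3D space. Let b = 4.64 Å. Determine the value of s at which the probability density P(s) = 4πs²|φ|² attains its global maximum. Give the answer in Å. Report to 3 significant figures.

Set d/ds [P(s) = 4πs²|φ|²] = 0 and solve for s > 0.
Solving yields s = b.
With b = 4.64, the most probable radial distance is 4.640 Å.

s ≈ 4.64 Å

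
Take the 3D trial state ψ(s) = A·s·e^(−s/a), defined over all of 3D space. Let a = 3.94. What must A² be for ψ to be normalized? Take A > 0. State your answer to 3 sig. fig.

Require ∫ |ψ|² 4πs² ds = 1 over the whole domain.
The angular integral contributes 4π, leaving ∫₀^∞ s²|ψ|² ds.
With ∫₀^∞ s^4 e^(−αs) ds = 4!/α^5, the integral (without the A² prefactor) comes out to 3·π·a^5.
Hence A² = 1/[3·π·a^5].
With a = 3.94: A² = 0.0001118 and A = 0.01057.

A^2 ≈ 0.000112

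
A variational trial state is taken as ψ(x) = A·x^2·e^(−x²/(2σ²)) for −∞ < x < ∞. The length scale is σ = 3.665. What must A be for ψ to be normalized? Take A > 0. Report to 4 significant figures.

A ≈ 0.03373

The normalization condition is ∫|ψ|² dx = 1 from −∞ to ∞.
With ∫_{−∞}^{∞} x^(2m) e^(−αx²) dx = (2m−1)!!·√π / (2^m α^(m+1/2)), ∫|ψ|² dx = A²·(3·√(π)·σ^5/4).
So A² = (3·√(π)·σ^5/4)^(−1).
Plugging in σ = 3.665 yields A = 0.033728.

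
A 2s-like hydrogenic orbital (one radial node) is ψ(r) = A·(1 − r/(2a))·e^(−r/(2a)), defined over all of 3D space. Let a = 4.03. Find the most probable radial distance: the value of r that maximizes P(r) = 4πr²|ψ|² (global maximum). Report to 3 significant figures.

r ≈ 21.1

The maximum of P(r) = 4πr²|ψ|² occurs where its derivative vanishes.
Solving yields r = a·(√(5) + 3).
With a = 4.03, the most probable radial distance is 21.10.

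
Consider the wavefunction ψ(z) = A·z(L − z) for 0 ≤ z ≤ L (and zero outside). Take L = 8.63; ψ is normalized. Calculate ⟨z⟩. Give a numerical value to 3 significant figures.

The expectation value is the |ψ|²-weighted average of z: ∫ z|ψ|² dz.
Expanding the polynomial and integrating term by term, evaluating both integrals, ⟨z⟩ = L/2.
With L = 8.63, ⟨z⟩ = 4.315.

⟨z⟩ ≈ 4.32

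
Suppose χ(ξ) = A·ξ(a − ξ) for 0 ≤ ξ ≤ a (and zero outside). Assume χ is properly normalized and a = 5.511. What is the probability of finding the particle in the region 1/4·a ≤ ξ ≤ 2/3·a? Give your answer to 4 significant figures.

|χ|² is the probability density, so P = ∫_{1/4·a}^{2/3·a} |χ|² dξ.
Since A² = 1/(a^5/30), this is the region integral divided by the full normalization integral.
In terms of u = ξ/a (A² and the length scale cancel between numerator and denominator), P = [∫_{1/4}^{2/3} u^2·(1 - u)^2 du] / [∫_{0}^{1} u^2·(1 - u)^2 du].
Using ∫ u^2·(1 - u)^2 du = u^3·(6·u^2 - 15·u + 10)/30, the numerator is ≈ 0.0228869 and the denominator is 1/30.
Taking the ratio, P = 0.68661.

P ≈ 0.6866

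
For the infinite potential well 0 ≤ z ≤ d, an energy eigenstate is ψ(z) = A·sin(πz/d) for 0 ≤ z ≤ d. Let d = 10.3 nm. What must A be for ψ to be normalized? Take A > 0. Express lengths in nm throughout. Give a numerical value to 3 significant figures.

A ≈ 0.441 nm^(-1/2)

Require ∫ |ψ|² dz = 1 over the whole domain.
With ∫₀^d sin²(nπz/d) dz = d/2, the integral (without the A² prefactor) comes out to d/2.
With d = 10.3: A² = 0.1942 and A = 0.4407.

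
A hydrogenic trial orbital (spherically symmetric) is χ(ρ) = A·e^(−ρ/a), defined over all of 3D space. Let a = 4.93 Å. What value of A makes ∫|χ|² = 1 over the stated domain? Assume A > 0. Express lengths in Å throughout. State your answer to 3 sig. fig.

Require ∫ |χ|² 4πρ² dρ = 1 over the whole domain.
With χ = A·e^(−ρ/a), the integral evaluates to A²·[π·a^3].
Plugging in a = 4.93 yields A = 0.05154.

A ≈ 0.0515 Å^(-3/2)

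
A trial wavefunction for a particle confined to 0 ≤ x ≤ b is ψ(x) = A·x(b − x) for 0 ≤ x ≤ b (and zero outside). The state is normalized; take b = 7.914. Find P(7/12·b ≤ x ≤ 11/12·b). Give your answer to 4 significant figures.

P ≈ 0.3415

P = ∫_{7/12·b}^{11/12·b} |ψ(x)|² dx.
The normalization integral ∫|ψ|²dx over the whole domain equals b^5/30·A², and A² cancels in the ratio.
Let u = x/b; then A² and the length scale cancel, so P = ∫_{7/12}^{11/12} u^2·(1 - u)^2 du ÷ ∫_{0}^{1} u^2·(1 - u)^2 du.
Using ∫ u^2·(1 - u)^2 du = u^3·(6·u^2 - 15·u + 10)/30, the numerator is ≈ 0.0113844 and the denominator is 1/30.
This works out to P = 0.34153.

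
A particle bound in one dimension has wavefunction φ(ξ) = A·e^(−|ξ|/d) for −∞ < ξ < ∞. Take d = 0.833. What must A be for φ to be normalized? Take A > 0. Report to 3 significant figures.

A ≈ 1.10

The normalization condition is ∫|φ|² dξ = 1 from −∞ to ∞.
∫|φ|² dξ = A²·(d).
Hence A² = 1/[d].
With d = 0.833: A² = 1.200 and A = 1.096.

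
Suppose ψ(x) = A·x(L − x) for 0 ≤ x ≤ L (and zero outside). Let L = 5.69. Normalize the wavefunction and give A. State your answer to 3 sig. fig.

The normalization condition is ∫|ψ|² dx = 1 from 0 to L.
∫|ψ|² dx = A²·(L^5/30).
Hence A² = 1/[L^5/30].
With L = 5.69: A² = 0.005030 and A = 0.07092.

A ≈ 0.0709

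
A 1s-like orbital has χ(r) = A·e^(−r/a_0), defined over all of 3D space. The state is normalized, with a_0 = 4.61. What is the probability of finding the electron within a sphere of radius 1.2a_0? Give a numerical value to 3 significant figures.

Integrate the radial probability density 4πr²|χ|² over r ≤ 1.2a_0.
Normalization gives A² = 1/(π·a_0^3).
Let u = r/a_0; then A², 4π and the length scale all cancel, so P = ∫_{0}^{1.2} u^2·e^(-2·u) du ÷ ∫_{0}^{∞} u^2·e^(-2·u) du.
Using ∫ u^2·e^(-2·u) du = -(2·u^2 + 2·u + 1)·e^(-2·u)/4, the numerator is 1/4 - 157·e^(-12/5)/100 and the denominator is 1/4.
The region integral divided by the full integral gives P = 0.4303.

P ≈ 0.430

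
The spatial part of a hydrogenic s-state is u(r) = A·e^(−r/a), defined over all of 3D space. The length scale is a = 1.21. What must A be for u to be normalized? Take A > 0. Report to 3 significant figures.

The normalization condition is ∫|u|² 4πr² dr = 1 from 0 to ∞.
In 3D with spherical symmetry the volume element is 4πr² dr.
Using ∫₀^∞ rⁿ e^(−αr) dr = n!/αⁿ⁺¹, ∫|u|² 4πr² dr = A²·(π·a^3).
Hence A² = 1/[π·a^3].
Plugging in a = 1.21 yields A = 0.4239.

A ≈ 0.424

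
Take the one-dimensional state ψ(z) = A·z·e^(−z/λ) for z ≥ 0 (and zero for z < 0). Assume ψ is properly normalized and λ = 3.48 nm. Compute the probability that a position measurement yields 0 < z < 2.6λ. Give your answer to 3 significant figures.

P = ∫_{0}^{2.6λ} |ψ(z)|² dz.
Since A² = 1/(λ^3/4), this is the region integral divided by the full normalization integral.
Substituting u = z/λ, A² and the length scale cancel in the ratio: P = ∫_{0}^{2.6} u^2·e^(-2·u) du / ∫_{0}^{∞} u^2·e^(-2·u) du.
With ∫ u^2·e^(-2·u) du = -(2·u^2 + 2·u + 1)·e^(-2·u)/4 + C, the region integral is 1/4 - 493·e^(-26/5)/100 and the full one is 1/4.
The result is P = 0.8912.

P ≈ 0.891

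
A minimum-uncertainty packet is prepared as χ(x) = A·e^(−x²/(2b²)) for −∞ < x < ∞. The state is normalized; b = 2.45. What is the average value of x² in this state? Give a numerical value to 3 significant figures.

⟨x²⟩ = ∫ x^2 |χ|² dx over the full domain.
Since the A² factors cancel between numerator and denominator, ⟨x²⟩ = b^2/2.
Putting b = 2.45 gives 3.001.

⟨x^2⟩ ≈ 3.00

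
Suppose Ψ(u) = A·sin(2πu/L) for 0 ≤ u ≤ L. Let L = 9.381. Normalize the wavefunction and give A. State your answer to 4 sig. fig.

The normalization condition is ∫|Ψ|² du = 1 from 0 to L.
With ∫₀^L sin²(nπu/L) du = L/2, ∫|Ψ|² du = A²·(L/2).
Setting this equal to 1 gives A² = 1/(L/2).
Substituting L = 9.381 gives A² = 0.21320, so A = 0.46173.

A ≈ 0.4617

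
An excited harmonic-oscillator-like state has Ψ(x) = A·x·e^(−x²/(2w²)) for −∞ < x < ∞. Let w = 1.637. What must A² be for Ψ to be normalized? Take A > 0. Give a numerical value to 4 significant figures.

We need A² ∫|f|² dx = 1, taking the integral from −∞ to ∞.
With Ψ = A·x·e^(−x²/(2w²)), the integral evaluates to A²·[√(π)·w^3/2].
Substituting w = 1.637 gives A² = 0.25722, so A = 0.50717.

A^2 ≈ 0.2572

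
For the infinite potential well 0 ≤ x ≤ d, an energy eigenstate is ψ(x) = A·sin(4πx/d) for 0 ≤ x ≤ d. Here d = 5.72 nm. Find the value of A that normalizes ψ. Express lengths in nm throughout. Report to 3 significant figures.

We need A² ∫|f|² dx = 1, taking the integral from 0 to d.
Carrying out the integral gives A² · d/2.
Setting this equal to 1 gives A² = 1/(d/2).
With d = 5.72: A² = 0.3497 and A = 0.5913.

A ≈ 0.591 nm^(-1/2)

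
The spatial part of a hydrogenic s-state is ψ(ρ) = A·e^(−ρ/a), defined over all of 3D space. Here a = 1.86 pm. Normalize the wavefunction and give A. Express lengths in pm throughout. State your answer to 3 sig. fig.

Require ∫ |ψ|² 4πρ² dρ = 1 over the whole domain.
The angular integral contributes 4π, leaving ∫₀^∞ ρ²|ψ|² dρ.
With ψ = A·e^(−ρ/a), the integral evaluates to A²·[π·a^3].
Setting this equal to 1 gives A² = 1/(π·a^3).
Plugging in a = 1.86 yields A = 0.2224.

A ≈ 0.222 pm^(-3/2)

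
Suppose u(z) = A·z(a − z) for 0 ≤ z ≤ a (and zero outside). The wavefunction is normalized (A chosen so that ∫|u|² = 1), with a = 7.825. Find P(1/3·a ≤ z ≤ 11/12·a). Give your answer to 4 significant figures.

P ≈ 0.7850

The probability is P = ∫ |u|² dz over [1/3·a, 11/12·a].
With A² fixed by ∫|u|² = 1, i.e. A² = (a^5/30)^(−1), substitute and integrate.
In terms of t = z/a (A² and the length scale cancel between numerator and denominator), P = [∫_{1/3}^{11/12} t^2·(1 - t)^2 dt] / [∫_{0}^{1} t^2·(1 - t)^2 dt].
With ∫ t^2·(1 - t)^2 dt = t^3·(6·t^2 - 15·t + 10)/30 + C, the region integral is ≈ 0.0261679 and the full one is 1/30.
Taking the ratio, P = 0.78504.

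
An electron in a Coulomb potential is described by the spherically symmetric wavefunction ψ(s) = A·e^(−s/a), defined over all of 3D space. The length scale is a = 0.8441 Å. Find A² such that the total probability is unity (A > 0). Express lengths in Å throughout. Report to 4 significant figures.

We need A² ∫|f|² 4πs² ds = 1, taking the integral from 0 to ∞.
(Spherical symmetry: dV = 4πs² ds.)
∫|ψ|² 4πs² ds = A²·(π·a^3).
Plugging in a = 0.8441 yields A = 0.72750.

A^2 ≈ 0.5293 Å^(-3)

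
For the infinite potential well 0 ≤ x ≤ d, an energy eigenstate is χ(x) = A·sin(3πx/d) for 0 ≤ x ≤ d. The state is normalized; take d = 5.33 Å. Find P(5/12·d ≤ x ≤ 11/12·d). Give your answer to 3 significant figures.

The probability is P = ∫ |χ|² dx over [5/12·d, 11/12·d].
With A² fixed by ∫|χ|² = 1, i.e. A² = (d/2)^(−1), substitute and integrate.
Substituting u = x/d, A² and the length scale cancel in the ratio: P = ∫_{5/12}^{11/12} sin(3·π·u)^2 du / ∫_{0}^{1} sin(3·π·u)^2 du.
An antiderivative of sin(3·π·u)^2 is u/2 - sin(6·π·u)/(12·π); evaluating from 5/12 to 11/12 gives 1/(6·π) + 1/4, while the full integral is 1/2.
The result is P = (2 + 3·π)/(6·π).

P ≈ 0.606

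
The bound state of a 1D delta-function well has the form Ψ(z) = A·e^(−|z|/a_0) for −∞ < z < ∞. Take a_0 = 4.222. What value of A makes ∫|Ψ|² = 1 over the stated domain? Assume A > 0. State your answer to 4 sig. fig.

We need A² ∫|f|² dz = 1, taking the integral from −∞ to ∞.
Using ∫₀^∞ zⁿ e^(−αz) dz = n!/αⁿ⁺¹, ∫|Ψ|² dz = A²·(a_0).
Setting this equal to 1 gives A² = 1/(a_0).
With a_0 = 4.222: A² = 0.23685 and A = 0.48668.

A ≈ 0.4867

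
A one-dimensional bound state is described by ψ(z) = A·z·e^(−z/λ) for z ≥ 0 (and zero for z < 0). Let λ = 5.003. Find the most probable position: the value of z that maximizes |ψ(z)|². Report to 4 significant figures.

z ≈ 5.003

Differentiate |ψ(z)|² with respect to z and set to zero.
Solving yields z = λ.
With λ = 5.003, the most probable position is 5.0030.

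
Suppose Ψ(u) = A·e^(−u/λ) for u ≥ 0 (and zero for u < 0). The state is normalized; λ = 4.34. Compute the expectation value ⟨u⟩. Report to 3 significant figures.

⟨u⟩ ≈ 2.17

The expectation value is the |Ψ|²-weighted average of u: ∫ u|Ψ|² du.
With ∫₀^∞ u^1 e^(−αu) du = 1!/α^2, since the A² factors cancel between numerator and denominator, ⟨u⟩ = λ/2.
With λ = 4.34, ⟨u⟩ = 2.170.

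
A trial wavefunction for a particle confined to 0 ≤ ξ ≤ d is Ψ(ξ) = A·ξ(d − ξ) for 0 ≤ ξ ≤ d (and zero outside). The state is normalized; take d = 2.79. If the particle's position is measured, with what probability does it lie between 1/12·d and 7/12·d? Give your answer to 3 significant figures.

P ≈ 0.648

|Ψ|² is the probability density, so P = ∫_{1/12·d}^{7/12·d} |Ψ|² dξ.
Since A² = 1/(d^5/30), this is the region integral divided by the full normalization integral.
Let u = ξ/d; then A² and the length scale cancel, so P = ∫_{1/12}^{7/12} u^2·(1 - u)^2 du ÷ ∫_{0}^{1} u^2·(1 - u)^2 du.
An antiderivative of u^2·(1 - u)^2 is u^3·(6·u^2 - 15·u + 10)/30; evaluating from 1/12 to 7/12 gives ≈ 0.021610, while the full integral is 1/30.
The result is P = 4481/6912.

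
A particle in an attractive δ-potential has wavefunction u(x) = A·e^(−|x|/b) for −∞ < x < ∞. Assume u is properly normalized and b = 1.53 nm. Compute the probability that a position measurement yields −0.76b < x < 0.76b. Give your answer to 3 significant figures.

|u|² is the probability density, so P = ∫_{−0.76b}^{0.76b} |u|² dx.
The normalization integral ∫|u|²dx over the whole domain equals b·A², and A² cancels in the ratio.
Both integrals are even about x = 0, so only the x ≥ 0 halves are needed (the factors of 2 cancel). Let t = x/b; then A² and the length scale cancel, so P = ∫_{0}^{0.76} e^(-2·t) dt ÷ ∫_{0}^{∞} e^(-2·t) dt.
With ∫ e^(-2·t) dt = -e^(-2·t)/2 + C, the region integral is 1/2 - e^(-38/25)/2 and the full one is 1/2.
This works out to P = 0.7813.

P ≈ 0.781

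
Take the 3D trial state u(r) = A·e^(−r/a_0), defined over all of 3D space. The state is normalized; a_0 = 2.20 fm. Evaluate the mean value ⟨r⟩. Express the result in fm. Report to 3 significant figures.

⟨r⟩ ≈ 3.30 fm

The expectation value is the |u|²-weighted average of r: ∫ r|u|² 4πr² dr.
The ratio of the moment integral to the normalization integral gives ⟨r⟩ = 3·a_0/2.
With a_0 = 2.20, ⟨r⟩ = 3.300.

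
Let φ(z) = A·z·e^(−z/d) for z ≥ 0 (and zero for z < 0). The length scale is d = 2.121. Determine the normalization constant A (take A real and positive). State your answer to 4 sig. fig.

A ≈ 0.6475

The normalization condition is ∫|φ|² dz = 1 from 0 to ∞.
Using ∫₀^∞ zⁿ e^(−αz) dz = n!/αⁿ⁺¹, the integral (without the A² prefactor) comes out to d^3/4.
So A² = (d^3/4)^(−1).
Plugging in d = 2.121 yields A = 0.64747.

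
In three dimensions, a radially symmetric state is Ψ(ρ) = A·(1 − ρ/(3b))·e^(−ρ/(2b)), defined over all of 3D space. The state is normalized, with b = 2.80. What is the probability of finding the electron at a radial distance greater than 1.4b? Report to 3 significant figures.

P ≈ 0.766

P = ∫ |Ψ|² 4πρ² dρ over ρ > 1.4b.
Normalization gives A² = 1/(8·π·b^3/3).
In terms of u = ρ/b (A², 4π and the length scale all cancel between numerator and denominator), P = [∫_{1.4}^{∞} u^2·(1 - u/3)^2·e^(-u) du] / [∫_{0}^{∞} u^2·(1 - u/3)^2·e^(-u) du].
With ∫ u^2·(1 - u/3)^2·e^(-u) du = (-u^4 + 2·u^3 - 3·u^2 - 6·u - 6)·e^(-u)/9 + C, the region integral is 1294·e^(-7/5)/625 and the full one is 2/3.
This evaluates to P = 0.7658.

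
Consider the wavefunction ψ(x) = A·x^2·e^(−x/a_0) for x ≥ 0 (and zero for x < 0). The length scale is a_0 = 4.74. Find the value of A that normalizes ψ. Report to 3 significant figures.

The normalization condition is ∫|ψ|² dx = 1 from 0 to ∞.
With ψ = A·x^2·e^(−x/a_0), the integral evaluates to A²·[3·a_0^5/4].
With a_0 = 4.74: A² = 0.0005572 and A = 0.02361.

A ≈ 0.0236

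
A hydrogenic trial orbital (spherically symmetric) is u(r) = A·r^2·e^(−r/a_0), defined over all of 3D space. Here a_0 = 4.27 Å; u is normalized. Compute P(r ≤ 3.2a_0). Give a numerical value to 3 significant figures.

P ≈ 0.458

P = ∫ |u|² 4πr² dr over r ≤ 3.2a_0.
A² is fixed by ∫₀^∞ 4πr²|u|² dr = 1, i.e. A² = (45·π·a_0^7/2)^(−1).
Let t = r/a_0; then A², 4π and the length scale all cancel, so P = ∫_{0}^{3.2} t^6·e^(-2·t) dt ÷ ∫_{0}^{∞} t^6·e^(-2·t) dt.
Using ∫ t^6·e^(-2·t) dt = -(4·t^6 + 12·t^5 + 30·t^4 + 60·t^3 + 90·t^2 + 90·t + 45)·e^(-2·t)/8, the numerator is ≈ 2.5744 and the denominator is 45/8.
Taking the ratio yields P = 0.4577.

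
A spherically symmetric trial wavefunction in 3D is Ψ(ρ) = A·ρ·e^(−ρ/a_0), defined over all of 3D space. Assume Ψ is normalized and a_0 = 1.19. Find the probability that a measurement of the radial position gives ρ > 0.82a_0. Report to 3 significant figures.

P = ∫ |Ψ|² 4πρ² dρ over ρ > 0.82a_0.
The full normalization integral is A²·[3·π·a_0^5] = 1, fixing A².
Let u = ρ/a_0; then A², 4π and the length scale all cancel, so P = ∫_{0.82}^{∞} u^4·e^(-2·u) du ÷ ∫_{0}^{∞} u^4·e^(-2·u) du.
An antiderivative of u^4·e^(-2·u) is -(u^4/2 + u^3 + 3·u^2/2 + 3·u/2 + 3/4)·e^(-2·u); evaluating from 0.82 to ∞ gives ≈ 0.73053, while the full integral is 3/4.
This evaluates to P = 0.9740.

P ≈ 0.974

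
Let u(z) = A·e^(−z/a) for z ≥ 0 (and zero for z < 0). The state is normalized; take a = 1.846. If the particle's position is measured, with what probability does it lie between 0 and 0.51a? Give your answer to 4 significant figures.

P ≈ 0.6394

The probability is P = ∫ |u|² dz over [0, 0.51a].
Since A² = 1/(a/2), this is the region integral divided by the full normalization integral.
Substituting t = z/a, A² and the length scale cancel in the ratio: P = ∫_{0}^{0.51} e^(-2·t) dt / ∫_{0}^{∞} e^(-2·t) dt.
An antiderivative of e^(-2·t) is -e^(-2·t)/2; evaluating from 0 to 0.51 gives 1/2 - e^(-51/50)/2, while the full integral is 1/2.
Taking the ratio, P = 0.63941.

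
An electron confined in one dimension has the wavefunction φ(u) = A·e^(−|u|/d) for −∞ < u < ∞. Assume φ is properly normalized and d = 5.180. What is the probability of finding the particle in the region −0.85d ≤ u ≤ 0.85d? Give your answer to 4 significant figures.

P ≈ 0.8173

The probability is P = ∫ |φ|² du over [−0.85d, 0.85d].
With A² fixed by ∫|φ|² = 1, i.e. A² = (d)^(−1), substitute and integrate.
By symmetry take twice the u ≥ 0 contribution in numerator and denominator; the 2's cancel. Let t = u/d; then A² and the length scale cancel, so P = ∫_{0}^{0.85} e^(-2·t) dt ÷ ∫_{0}^{∞} e^(-2·t) dt.
Using ∫ e^(-2·t) dt = -e^(-2·t)/2, the numerator is 1/2 - e^(-17/10)/2 and the denominator is 1/2.
This works out to P = 0.81732.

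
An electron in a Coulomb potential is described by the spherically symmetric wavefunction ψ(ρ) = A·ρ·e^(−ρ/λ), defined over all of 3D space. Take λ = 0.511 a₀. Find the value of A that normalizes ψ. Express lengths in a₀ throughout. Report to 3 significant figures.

Require ∫ |ψ|² 4πρ² dρ = 1 over the whole domain.
With ∫₀^∞ ρ^4 e^(−αρ) dρ = 4!/α^5, with ψ = A·ρ·e^(−ρ/λ), the integral evaluates to A²·[3·π·λ^5].
Hence A² = 1/[3·π·λ^5].
Substituting λ = 0.511 gives A² = 3.045, so A = 1.745.

A ≈ 1.75 a₀^(-5/2)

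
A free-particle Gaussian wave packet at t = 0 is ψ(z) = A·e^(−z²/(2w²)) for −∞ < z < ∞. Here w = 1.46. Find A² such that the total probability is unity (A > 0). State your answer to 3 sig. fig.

A^2 ≈ 0.386

Normalization requires ∫|ψ|² dz = 1, integrated from −∞ to ∞.
The integral (without the A² prefactor) comes out to √(π)·w.
Setting this equal to 1 gives A² = 1/(√(π)·w).
Substituting w = 1.46 gives A² = 0.3864, so A = 0.6216.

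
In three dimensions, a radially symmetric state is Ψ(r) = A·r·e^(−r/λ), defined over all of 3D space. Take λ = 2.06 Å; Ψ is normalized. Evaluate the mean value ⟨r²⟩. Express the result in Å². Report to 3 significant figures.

⟨r^2⟩ ≈ 31.8 Å^2

⟨r²⟩ = ∫ r^2 |Ψ|² 4πr² dr over the full domain.
With ∫₀^∞ r^6 e^(−αr) dr = 6!/α^7, evaluating both integrals, ⟨r²⟩ = 15·λ^2/2.
With λ = 2.06, ⟨r^2⟩ = 31.83.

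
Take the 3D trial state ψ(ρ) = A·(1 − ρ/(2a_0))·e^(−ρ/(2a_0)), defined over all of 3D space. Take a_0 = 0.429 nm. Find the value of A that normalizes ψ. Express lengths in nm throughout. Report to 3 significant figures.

Normalization requires ∫|ψ|² 4πρ² dρ = 1, integrated from 0 to ∞.
The angular integral contributes 4π, leaving ∫₀^∞ ρ²|ψ|² dρ.
Using ∫₀^∞ ρⁿ e^(−αρ) dρ = n!/αⁿ⁺¹, ∫|ψ|² 4πρ² dρ = A²·(8·π·a_0^3).
Hence A² = 1/[8·π·a_0^3].
Plugging in a_0 = 0.429 yields A = 0.7099.

A ≈ 0.710 nm^(-3/2)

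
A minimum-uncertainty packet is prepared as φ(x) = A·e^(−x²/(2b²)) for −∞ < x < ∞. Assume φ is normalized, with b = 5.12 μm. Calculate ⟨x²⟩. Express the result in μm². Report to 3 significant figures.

By definition ⟨x²⟩ = ∫ x^2 |φ(x)|² dx.
Differentiating ∫e^(−αx²) dx = √(π/α) under α to get the higher moments, since the A² factors cancel between numerator and denominator, ⟨x²⟩ = b^2/2.
Putting b = 5.12 gives 13.11.

⟨x^2⟩ ≈ 13.1 μm^2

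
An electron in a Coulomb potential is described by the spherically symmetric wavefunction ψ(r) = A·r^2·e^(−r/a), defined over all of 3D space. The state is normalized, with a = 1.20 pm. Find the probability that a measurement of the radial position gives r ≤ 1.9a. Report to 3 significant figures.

P = ∫ |ψ|² 4πr² dr over r ≤ 1.9a.
Normalization gives A² = 1/(45·π·a^7/2).
Substituting u = r/a, A², 4π and the length scale all cancel in the ratio: P = ∫_{0}^{1.9} u^6·e^(-2·u) du / ∫_{0}^{∞} u^6·e^(-2·u) du.
With ∫ u^6·e^(-2·u) du = -(4·u^6 + 12·u^5 + 30·u^4 + 60·u^3 + 90·u^2 + 90·u + 45)·e^(-2·u)/8 + C, the region integral is ≈ 0.51127 and the full one is 45/8.
Taking the ratio yields P = 0.09089.

P ≈ 0.0909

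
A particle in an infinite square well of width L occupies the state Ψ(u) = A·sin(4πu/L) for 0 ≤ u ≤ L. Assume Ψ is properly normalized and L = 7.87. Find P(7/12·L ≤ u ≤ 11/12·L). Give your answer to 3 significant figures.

The probability is P = ∫ |Ψ|² du over [7/12·L, 11/12·L].
The normalization integral ∫|Ψ|²du over the whole domain equals L/2·A², and A² cancels in the ratio.
In terms of t = u/L (A² and the length scale cancel between numerator and denominator), P = [∫_{7/12}^{11/12} sin(4·π·t)^2 dt] / [∫_{0}^{1} sin(4·π·t)^2 dt].
Using ∫ sin(4·π·t)^2 dt = t/2 - sin(4·π·t)·cos(4·π·t)/(8·π), the numerator is √(3)/(16·π) + 1/6 and the denominator is 1/2.
This works out to P = (√(3)/8 + π/3)/π.

P ≈ 0.402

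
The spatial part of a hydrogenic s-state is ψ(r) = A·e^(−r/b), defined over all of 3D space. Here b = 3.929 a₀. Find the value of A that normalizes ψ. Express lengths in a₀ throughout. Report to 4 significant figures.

A ≈ 0.07244 a₀^(-3/2)

We need A² ∫|f|² 4πr² dr = 1, taking the integral from 0 to ∞.
(Spherical symmetry: dV = 4πr² dr.)
With ψ = A·e^(−r/b), the integral evaluates to A²·[π·b^3].
So A² = (π·b^3)^(−1).
Plugging in b = 3.929 yields A = 0.072444.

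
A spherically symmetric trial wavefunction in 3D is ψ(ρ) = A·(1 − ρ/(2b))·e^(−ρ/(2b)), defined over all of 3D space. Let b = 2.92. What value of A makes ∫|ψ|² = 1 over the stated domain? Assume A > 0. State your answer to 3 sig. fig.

We need A² ∫|f|² 4πρ² dρ = 1, taking the integral from 0 to ∞.
In 3D with spherical symmetry the volume element is 4πρ² dρ.
∫|ψ|² 4πρ² dρ = A²·(8·π·b^3).
Plugging in b = 2.92 yields A = 0.03998.

A ≈ 0.0400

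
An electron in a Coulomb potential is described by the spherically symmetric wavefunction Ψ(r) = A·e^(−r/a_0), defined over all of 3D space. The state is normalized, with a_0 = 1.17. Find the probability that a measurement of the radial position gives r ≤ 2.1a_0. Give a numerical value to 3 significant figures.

P = ∫ |Ψ|² 4πr² dr over r ≤ 2.1a_0.
A² is fixed by ∫₀^∞ 4πr²|Ψ|² dr = 1, i.e. A² = (π·a_0^3)^(−1).
Substituting u = r/a_0, A², 4π and the length scale all cancel in the ratio: P = ∫_{0}^{2.1} u^2·e^(-2·u) du / ∫_{0}^{∞} u^2·e^(-2·u) du.
An antiderivative of u^2·e^(-2·u) is -(2·u^2 + 2·u + 1)·e^(-2·u)/4; evaluating from 0 to 2.1 gives 1/4 - 701·e^(-21/5)/200, while the full integral is 1/4.
Taking the ratio yields P = 0.7898.

P ≈ 0.790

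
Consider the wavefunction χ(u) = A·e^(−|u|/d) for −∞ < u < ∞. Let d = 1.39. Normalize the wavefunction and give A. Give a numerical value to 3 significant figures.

A ≈ 0.848

Require ∫ |χ|² du = 1 over the whole domain.
Carrying out the integral gives A² · d.
So A² = (d)^(−1).
Plugging in d = 1.39 yields A = 0.8482.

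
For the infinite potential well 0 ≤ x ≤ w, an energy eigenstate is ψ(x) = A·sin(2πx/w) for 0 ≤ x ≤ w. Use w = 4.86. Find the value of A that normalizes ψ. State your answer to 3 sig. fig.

A ≈ 0.642

The normalization condition is ∫|ψ|² dx = 1 from 0 to w.
With ∫₀^w sin²(nπx/w) dx = w/2, with ψ = A·sin(2πx/w), the integral evaluates to A²·[w/2].
Hence A² = 1/[w/2].
With w = 4.86: A² = 0.4115 and A = 0.6415.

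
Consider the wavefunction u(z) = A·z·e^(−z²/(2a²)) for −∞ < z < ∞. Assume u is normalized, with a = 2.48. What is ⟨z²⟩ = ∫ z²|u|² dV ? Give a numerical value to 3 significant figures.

⟨z^2⟩ ≈ 9.23

The expectation value is the |u|²-weighted average of z^2: ∫ z^2|u|² dz.
Differentiating ∫e^(−αz²) dz = √(π/α) under α to get the higher moments, the ratio of the moment integral to the normalization integral gives ⟨z²⟩ = 3·a^2/2.
Putting a = 2.48 gives 9.226.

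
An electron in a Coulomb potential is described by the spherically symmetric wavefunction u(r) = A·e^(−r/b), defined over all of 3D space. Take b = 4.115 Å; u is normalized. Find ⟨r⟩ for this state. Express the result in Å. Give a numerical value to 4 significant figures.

⟨r⟩ ≈ 6.173 Å

By definition ⟨r⟩ = ∫ r |u(r)|² 4πr² dr.
Using ∫₀^∞ rⁿ e^(−αr) dr = n!/αⁿ⁺¹, since the A² factors cancel between numerator and denominator, ⟨r⟩ = 3·b/2.
Putting b = 4.115 gives 6.1725.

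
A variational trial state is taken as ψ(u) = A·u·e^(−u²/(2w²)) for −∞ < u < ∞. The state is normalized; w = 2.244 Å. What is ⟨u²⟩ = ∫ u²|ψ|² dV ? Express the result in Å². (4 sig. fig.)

⟨u^2⟩ ≈ 7.553 Å^2

⟨u²⟩ = ∫ u^2 |ψ|² du over the full domain.
Differentiating ∫e^(−αu²) du = √(π/α) under α to get the higher moments, evaluating both integrals, ⟨u²⟩ = 3·w^2/2.
Putting w = 2.244 gives 7.5533.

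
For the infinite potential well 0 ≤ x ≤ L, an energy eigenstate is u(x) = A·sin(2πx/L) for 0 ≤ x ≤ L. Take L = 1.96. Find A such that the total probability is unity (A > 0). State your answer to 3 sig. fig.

Require ∫ |u|² dx = 1 over the whole domain.
Using sin²θ = (1 − cos 2θ)/2, carrying out the integral gives A² · L/2.
So A² = (L/2)^(−1).
Substituting L = 1.96 gives A² = 1.020, so A = 1.010.

A ≈ 1.01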